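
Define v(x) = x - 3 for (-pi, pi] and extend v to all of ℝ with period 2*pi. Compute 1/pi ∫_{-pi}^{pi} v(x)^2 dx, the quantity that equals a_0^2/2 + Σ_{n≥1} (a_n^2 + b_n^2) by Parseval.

2*pi**2/3 + 18

1/pi ∫_{-pi}^{pi} v(x)^2 dx = 1/pi · (2*pi*(pi**2 + 27)/3) = 2*pi**2/3 + 18.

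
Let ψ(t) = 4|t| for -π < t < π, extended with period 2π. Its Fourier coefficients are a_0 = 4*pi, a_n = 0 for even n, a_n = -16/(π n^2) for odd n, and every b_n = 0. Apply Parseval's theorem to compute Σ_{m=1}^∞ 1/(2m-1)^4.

pi**4/96

Parseval: a_0^2/2 + Σ a_n^2 = (1/π) ∫_{-π}^{π} ψ(t)^2 dt = 32*pi**2/3.
Subtract a_0^2/2 = 8*pi**2: Σ a_n^2 = 8*pi**2/3.
Only odd n contribute, with a_n^2 = 256/(π^2 n^4), so Σ_{m≥1} 1/(2m-1)^4 = π^2·(8*pi**2/3)/256 = pi**4/96.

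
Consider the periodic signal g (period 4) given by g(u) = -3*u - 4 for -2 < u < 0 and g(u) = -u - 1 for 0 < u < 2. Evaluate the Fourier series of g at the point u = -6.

u = -6 differs from u = -2 by -1 full period(s), and the series is 4-periodic.
At u = -2 the one-sided limits are g(-2^-) = -3 and g(-2^+) = 2.
By Dirichlet's theorem the series converges to their average, [(-3) + (2)]/2 = -1/2.

-1/2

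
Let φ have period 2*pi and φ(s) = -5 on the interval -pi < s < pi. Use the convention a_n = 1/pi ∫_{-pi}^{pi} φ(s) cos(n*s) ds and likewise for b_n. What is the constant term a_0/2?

-5

a_0 = 1/pi ∫_{-pi}^{pi} φ(s) ds = 1/pi · (-10*pi) = -10.
So the constant term a_0/2 = -5.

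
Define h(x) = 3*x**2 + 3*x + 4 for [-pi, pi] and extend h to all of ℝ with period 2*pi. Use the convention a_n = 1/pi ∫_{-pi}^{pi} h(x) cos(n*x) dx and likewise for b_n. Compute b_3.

b_3 = 1/pi ∫_{-pi}^{pi} h(x) sin(3*x) dx.
Integrating by parts twice (tabular method), an antiderivative of (3*x**2 + 3*x + 4) sin(3*x) is -x**2*cos(3*x) + 2*x*sin(3*x)/3 - x*cos(3*x) + sin(3*x)/3 - 10*cos(3*x)/9; evaluating from -pi to pi: ∫_{-pi}^{pi} (3*x**2 + 3*x + 4) sin(3*x) dx = (10/9 + pi + pi**2) - (-pi + 10/9 + pi**2) = 2*pi.
Hence b_3 = (1/pi)·(2*pi) = 2.

2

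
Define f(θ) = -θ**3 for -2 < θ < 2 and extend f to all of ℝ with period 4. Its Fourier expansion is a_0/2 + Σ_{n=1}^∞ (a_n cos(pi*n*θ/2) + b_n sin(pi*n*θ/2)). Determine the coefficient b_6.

b_6 = 1/2 ∫_{-2}^{2} f(θ) sin(3*pi*θ) dθ.
f is odd and sin(3*pi*θ) is odd, so the integrand is even and b_6 = ∫_0^{2} f(θ) sin(3*pi*θ) dθ.
Integrating by parts three times (tabular method), an antiderivative of (-θ**3) sin(3*pi*θ) is θ**3*cos(3*pi*θ)/(3*pi) - θ**2*sin(3*pi*θ)/(3*pi**2) - 2*θ*cos(3*pi*θ)/(9*pi**3) + 2*sin(3*pi*θ)/(27*pi**4); evaluating from 0 to 2: ∫_{0}^{2} (-θ**3) sin(3*pi*θ) dθ = (4*(-1 + 6*pi**2)/(9*pi**3)) - (0) = 4*(-1 + 6*pi**2)/(9*pi**3).
Hence b_6 = 4*(-1 + 6*pi**2)/(9*pi**3).

4*(-1 + 6*pi**2)/(9*pi**3)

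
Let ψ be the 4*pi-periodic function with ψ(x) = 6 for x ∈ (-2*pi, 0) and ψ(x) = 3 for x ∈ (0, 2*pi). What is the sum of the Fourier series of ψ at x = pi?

ψ is continuous at x = pi with value 3, so the series converges to 3 there.

3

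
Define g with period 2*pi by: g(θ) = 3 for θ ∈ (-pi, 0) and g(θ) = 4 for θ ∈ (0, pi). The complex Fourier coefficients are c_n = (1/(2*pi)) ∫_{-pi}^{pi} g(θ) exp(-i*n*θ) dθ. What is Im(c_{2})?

Since g is real-valued, Im(c_{2}) = -(1/(2*pi)) ∫_{-pi}^{pi} g(θ) sin(2*θ) dθ = -b_{2}/2.
Split the integral at the breakpoints.
Directly, an antiderivative of (3) sin(2*θ) is -3*cos(2*θ)/2; evaluating from -pi to 0: ∫_{-pi}^{0} (3) sin(2*θ) dθ = (-3/2) - (-3/2) = 0.
Directly, an antiderivative of (4) sin(2*θ) is -2*cos(2*θ); evaluating from 0 to pi: ∫_{0}^{pi} (4) sin(2*θ) dθ = (-2) - (-2) = 0.
So ∫_{-pi}^{pi} g(θ) sin(2*θ) dθ = 0.
Hence Im(c_{2}) = (-1/(2*pi))·(0) = 0.

0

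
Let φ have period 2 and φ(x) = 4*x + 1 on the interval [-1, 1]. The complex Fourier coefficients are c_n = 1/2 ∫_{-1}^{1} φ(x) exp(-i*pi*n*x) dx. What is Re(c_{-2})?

Since φ is real-valued, Re(c_{-2}) = 1/2 ∫_{-1}^{1} φ(x) cos(-2*pi*x) dx = a_{2}/2.
Integrating by parts (boundary term plus one more integral), an antiderivative of (4*x + 1) cos(-2*pi*x) is 2*x*sin(2*pi*x)/pi + sin(2*pi*x)/(2*pi) + cos(2*pi*x)/pi**2; evaluating from -1 to 1: ∫_{-1}^{1} (4*x + 1) cos(-2*pi*x) dx = (pi**(-2)) - (pi**(-2)) = 0.
Hence Re(c_{-2}) = (1/2)·(0) = 0.

0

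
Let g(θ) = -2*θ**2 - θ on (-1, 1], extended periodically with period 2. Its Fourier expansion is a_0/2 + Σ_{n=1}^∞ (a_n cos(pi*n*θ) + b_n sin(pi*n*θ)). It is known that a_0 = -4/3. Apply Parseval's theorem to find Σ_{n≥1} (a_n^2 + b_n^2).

Parseval: a_0^2/2 + Σ_{n≥1} (a_n^2+b_n^2) = ∫_{-1}^{1} g(θ)^2 dθ = 34/15.
Subtract a_0^2/2 = 8/9: Σ (a_n^2+b_n^2) = 62/45.

62/45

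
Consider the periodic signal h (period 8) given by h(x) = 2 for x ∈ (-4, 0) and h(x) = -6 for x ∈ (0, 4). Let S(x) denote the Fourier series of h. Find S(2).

h is continuous at x = 2 with value -6, so the series converges to -6 there.

-6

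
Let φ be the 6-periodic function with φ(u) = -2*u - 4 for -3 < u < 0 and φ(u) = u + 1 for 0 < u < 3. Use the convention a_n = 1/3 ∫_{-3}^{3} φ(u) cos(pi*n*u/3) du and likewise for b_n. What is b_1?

7/pi

b_1 = 1/3 ∫_{-3}^{3} φ(u) sin(pi*u/3) du.
Split the integral at the breakpoints.
Integrating by parts (boundary term plus one more integral), an antiderivative of (-2*u - 4) sin(pi*u/3) is 6*u*cos(pi*u/3)/pi - 18*sin(pi*u/3)/pi**2 + 12*cos(pi*u/3)/pi; evaluating from -3 to 0: ∫_{-3}^{0} (-2*u - 4) sin(pi*u/3) du = (12/pi) - (6/pi) = 6/pi.
Integrating by parts (boundary term plus one more integral), an antiderivative of (u + 1) sin(pi*u/3) is -3*u*cos(pi*u/3)/pi + 9*sin(pi*u/3)/pi**2 - 3*cos(pi*u/3)/pi; evaluating from 0 to 3: ∫_{0}^{3} (u + 1) sin(pi*u/3) du = (12/pi) - (-3/pi) = 15/pi.
Summing the pieces and multiplying by (1/3) gives b_1 = 7/pi.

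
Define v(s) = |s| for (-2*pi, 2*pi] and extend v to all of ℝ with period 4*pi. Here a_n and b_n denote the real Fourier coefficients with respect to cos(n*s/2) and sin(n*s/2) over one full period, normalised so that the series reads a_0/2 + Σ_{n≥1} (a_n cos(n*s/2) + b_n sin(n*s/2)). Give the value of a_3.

a_3 = (1/(2*pi)) ∫_{-2*pi}^{2*pi} v(s) cos(3*s/2) ds.
v is even and cos(3*s/2) is even, so the integrand is even and a_3 = 1/pi ∫_0^{2*pi} v(s) cos(3*s/2) ds.
Integrating by parts (boundary term plus one more integral), an antiderivative of (s) cos(3*s/2) is 2*s*sin(3*s/2)/3 + 4*cos(3*s/2)/9; evaluating from 0 to 2*pi: ∫_{0}^{2*pi} (s) cos(3*s/2) ds = (-4/9) - (4/9) = -8/9.
Hence a_3 = (1/pi)·(-8/9) = -8/(9*pi).

-8/(9*pi)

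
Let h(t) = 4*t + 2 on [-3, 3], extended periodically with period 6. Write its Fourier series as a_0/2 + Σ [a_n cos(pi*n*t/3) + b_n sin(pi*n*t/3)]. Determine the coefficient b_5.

24/(5*pi)

b_5 = 1/3 ∫_{-3}^{3} h(t) sin(5*pi*t/3) dt.
Integrating by parts (boundary term plus one more integral), an antiderivative of (4*t + 2) sin(5*pi*t/3) is -12*t*cos(5*pi*t/3)/(5*pi) + 36*sin(5*pi*t/3)/(25*pi**2) - 6*cos(5*pi*t/3)/(5*pi); evaluating from -3 to 3: ∫_{-3}^{3} (4*t + 2) sin(5*pi*t/3) dt = (42/(5*pi)) - (-6/pi) = 72/(5*pi).
Hence b_5 = (1/3)·(72/(5*pi)) = 24/(5*pi).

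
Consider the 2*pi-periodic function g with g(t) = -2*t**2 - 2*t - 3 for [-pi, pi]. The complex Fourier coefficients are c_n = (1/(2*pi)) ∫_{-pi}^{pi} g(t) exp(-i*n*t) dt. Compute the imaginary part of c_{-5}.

Since g is real-valued, Im(c_{-5}) = -(1/(2*pi)) ∫_{-pi}^{pi} g(t) sin(-5*t) dt = b_{5}/2.
Integrating by parts twice (tabular method), an antiderivative of (-2*t**2 - 2*t - 3) sin(-5*t) is -2*t**2*cos(5*t)/5 + 4*t*sin(5*t)/25 - 2*t*cos(5*t)/5 + 2*sin(5*t)/25 - 71*cos(5*t)/125; evaluating from -pi to pi: ∫_{-pi}^{pi} (-2*t**2 - 2*t - 3) sin(-5*t) dt = (71/125 + 2*pi/5 + 2*pi**2/5) - (-2*pi/5 + 71/125 + 2*pi**2/5) = 4*pi/5.
Hence Im(c_{-5}) = (-1/(2*pi))·(4*pi/5) = -2/5.

-2/5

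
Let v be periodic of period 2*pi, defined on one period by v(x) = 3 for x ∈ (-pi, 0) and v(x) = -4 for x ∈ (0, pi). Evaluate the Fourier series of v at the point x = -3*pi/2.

x = -3*pi/2 differs from x = pi/2 by -1 full period(s), and the series is 2*pi-periodic.
v is continuous at x = pi/2 with value -4, so the series converges to -4 there.

-4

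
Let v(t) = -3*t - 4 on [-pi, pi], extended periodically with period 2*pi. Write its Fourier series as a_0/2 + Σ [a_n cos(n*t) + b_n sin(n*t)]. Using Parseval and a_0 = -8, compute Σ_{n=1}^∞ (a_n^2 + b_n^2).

Parseval: a_0^2/2 + Σ_{n≥1} (a_n^2+b_n^2) = 1/pi ∫_{-pi}^{pi} v(t)^2 dt = 32 + 6*pi**2.
Subtract a_0^2/2 = 32: Σ (a_n^2+b_n^2) = 6*pi**2.

6*pi**2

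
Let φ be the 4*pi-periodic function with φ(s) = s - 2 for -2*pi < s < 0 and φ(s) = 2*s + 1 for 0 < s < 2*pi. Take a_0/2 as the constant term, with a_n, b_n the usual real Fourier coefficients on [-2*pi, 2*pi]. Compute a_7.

a_7 = (1/(2*pi)) ∫_{-2*pi}^{2*pi} φ(s) cos(7*s/2) ds.
Split the integral at the breakpoints.
Integrating by parts (boundary term plus one more integral), an antiderivative of (s - 2) cos(7*s/2) is 2*s*sin(7*s/2)/7 - 4*sin(7*s/2)/7 + 4*cos(7*s/2)/49; evaluating from -2*pi to 0: ∫_{-2*pi}^{0} (s - 2) cos(7*s/2) ds = (4/49) - (-4/49) = 8/49.
Integrating by parts (boundary term plus one more integral), an antiderivative of (2*s + 1) cos(7*s/2) is 4*s*sin(7*s/2)/7 + 2*sin(7*s/2)/7 + 8*cos(7*s/2)/49; evaluating from 0 to 2*pi: ∫_{0}^{2*pi} (2*s + 1) cos(7*s/2) ds = (-8/49) - (8/49) = -16/49.
Summing the pieces and multiplying by (1/(2*pi)) gives a_7 = -4/(49*pi).

-4/(49*pi)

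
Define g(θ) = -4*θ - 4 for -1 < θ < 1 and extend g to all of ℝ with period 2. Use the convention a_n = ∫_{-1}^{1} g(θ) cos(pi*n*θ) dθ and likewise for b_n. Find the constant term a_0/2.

-4

a_0 = ∫_{-1}^{1} g(θ) dθ = -8.
So the constant term a_0/2 = -4.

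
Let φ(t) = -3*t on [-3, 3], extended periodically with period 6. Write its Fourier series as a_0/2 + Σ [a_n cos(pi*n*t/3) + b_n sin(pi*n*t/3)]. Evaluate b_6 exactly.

3/pi

b_6 = 1/3 ∫_{-3}^{3} φ(t) sin(2*pi*t) dt.
φ is odd and sin(2*pi*t) is odd, so the integrand is even and b_6 = 2/3 ∫_0^{3} φ(t) sin(2*pi*t) dt.
Integrating by parts (boundary term plus one more integral), an antiderivative of (-3*t) sin(2*pi*t) is 3*t*cos(2*pi*t)/(2*pi) - 3*sin(2*pi*t)/(4*pi**2); evaluating from 0 to 3: ∫_{0}^{3} (-3*t) sin(2*pi*t) dt = (9/(2*pi)) - (0) = 9/(2*pi).
Hence b_6 = (2/3)·(9/(2*pi)) = 3/pi.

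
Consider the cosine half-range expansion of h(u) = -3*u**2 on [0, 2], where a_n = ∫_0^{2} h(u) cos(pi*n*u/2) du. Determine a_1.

48/pi**2

a_1 = ∫_0^{2} (-3*u**2) cos(pi*u/2) du.
Integrating by parts twice (tabular method), an antiderivative of (-3*u**2) cos(pi*u/2) is -6*u**2*sin(pi*u/2)/pi - 24*u*cos(pi*u/2)/pi**2 + 48*sin(pi*u/2)/pi**3; evaluating from 0 to 2: ∫_{0}^{2} (-3*u**2) cos(pi*u/2) du = (48/pi**2) - (0) = 48/pi**2.
Hence a_1 = 48/pi**2.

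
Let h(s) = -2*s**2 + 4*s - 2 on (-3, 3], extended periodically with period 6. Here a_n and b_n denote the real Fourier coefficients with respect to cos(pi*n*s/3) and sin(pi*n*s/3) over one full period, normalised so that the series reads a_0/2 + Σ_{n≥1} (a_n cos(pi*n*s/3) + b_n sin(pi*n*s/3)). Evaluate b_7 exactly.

b_7 = 1/3 ∫_{-3}^{3} h(s) sin(7*pi*s/3) ds.
Integrating by parts twice (tabular method), an antiderivative of (-2*s**2 + 4*s - 2) sin(7*pi*s/3) is 6*s**2*cos(7*pi*s/3)/(7*pi) - 36*s*sin(7*pi*s/3)/(49*pi**2) - 12*s*cos(7*pi*s/3)/(7*pi) + 36*sin(7*pi*s/3)/(49*pi**2) - 108*cos(7*pi*s/3)/(343*pi**3) + 6*cos(7*pi*s/3)/(7*pi); evaluating from -3 to 3: ∫_{-3}^{3} (-2*s**2 + 4*s - 2) sin(7*pi*s/3) ds = (12*(9 - 98*pi**2)/(343*pi**3)) - (12*(9 - 392*pi**2)/(343*pi**3)) = 72/(7*pi).
Hence b_7 = (1/3)·(72/(7*pi)) = 24/(7*pi).

24/(7*pi)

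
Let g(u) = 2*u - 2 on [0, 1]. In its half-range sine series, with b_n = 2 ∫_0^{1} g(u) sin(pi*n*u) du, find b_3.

b_3 = 2 ∫_0^{1} (2*u - 2) sin(3*pi*u) du.
Integrating by parts (boundary term plus one more integral), an antiderivative of (2*u - 2) sin(3*pi*u) is -2*u*cos(3*pi*u)/(3*pi) + 2*sin(3*pi*u)/(9*pi**2) + 2*cos(3*pi*u)/(3*pi); evaluating from 0 to 1: ∫_{0}^{1} (2*u - 2) sin(3*pi*u) du = (0) - (2/(3*pi)) = -2/(3*pi).
Hence b_3 = 2·(-2/(3*pi)) = -4/(3*pi).

-4/(3*pi)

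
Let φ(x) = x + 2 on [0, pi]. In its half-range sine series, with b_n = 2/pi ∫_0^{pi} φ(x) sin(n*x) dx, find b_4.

-1/2

b_4 = 2/pi ∫_0^{pi} (x + 2) sin(4*x) dx.
Integrating by parts (boundary term plus one more integral), an antiderivative of (x + 2) sin(4*x) is -x*cos(4*x)/4 + sin(4*x)/16 - cos(4*x)/2; evaluating from 0 to pi: ∫_{0}^{pi} (x + 2) sin(4*x) dx = (-pi/4 - 1/2) - (-1/2) = -pi/4.
Hence b_4 = (2/pi)·(-pi/4) = -1/2.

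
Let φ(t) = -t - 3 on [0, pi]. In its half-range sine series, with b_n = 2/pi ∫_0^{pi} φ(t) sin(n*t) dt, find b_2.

1

b_2 = 2/pi ∫_0^{pi} (-t - 3) sin(2*t) dt.
Integrating by parts (boundary term plus one more integral), an antiderivative of (-t - 3) sin(2*t) is t*cos(2*t)/2 - sin(2*t)/4 + 3*cos(2*t)/2; evaluating from 0 to pi: ∫_{0}^{pi} (-t - 3) sin(2*t) dt = (3/2 + pi/2) - (3/2) = pi/2.
Hence b_2 = (2/pi)·(pi/2) = 1.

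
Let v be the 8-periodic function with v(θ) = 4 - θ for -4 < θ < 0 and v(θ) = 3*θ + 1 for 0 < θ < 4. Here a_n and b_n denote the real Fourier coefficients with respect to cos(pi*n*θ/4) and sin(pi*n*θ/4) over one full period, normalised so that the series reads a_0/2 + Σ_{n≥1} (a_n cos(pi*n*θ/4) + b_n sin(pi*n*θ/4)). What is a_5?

a_5 = 1/4 ∫_{-4}^{4} v(θ) cos(5*pi*θ/4) dθ.
Split the integral at the breakpoints.
Integrating by parts (boundary term plus one more integral), an antiderivative of (4 - θ) cos(5*pi*θ/4) is -4*θ*sin(5*pi*θ/4)/(5*pi) + 16*sin(5*pi*θ/4)/(5*pi) - 16*cos(5*pi*θ/4)/(25*pi**2); evaluating from -4 to 0: ∫_{-4}^{0} (4 - θ) cos(5*pi*θ/4) dθ = (-16/(25*pi**2)) - (16/(25*pi**2)) = -32/(25*pi**2).
Integrating by parts (boundary term plus one more integral), an antiderivative of (3*θ + 1) cos(5*pi*θ/4) is 12*θ*sin(5*pi*θ/4)/(5*pi) + 4*sin(5*pi*θ/4)/(5*pi) + 48*cos(5*pi*θ/4)/(25*pi**2); evaluating from 0 to 4: ∫_{0}^{4} (3*θ + 1) cos(5*pi*θ/4) dθ = (-48/(25*pi**2)) - (48/(25*pi**2)) = -96/(25*pi**2).
Summing the pieces and multiplying by (1/4) gives a_5 = -32/(25*pi**2).

-32/(25*pi**2)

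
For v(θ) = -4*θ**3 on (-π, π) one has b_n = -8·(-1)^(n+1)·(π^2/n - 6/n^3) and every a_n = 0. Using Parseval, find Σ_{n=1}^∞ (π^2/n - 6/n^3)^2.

Parseval: Σ b_n^2 = (1/π) ∫_{-π}^{π} v(θ)^2 dθ = 32*pi**6/7.
b_n^2 = 64·(π^2/n - 6/n^3)^2, so the sum equals (32*pi**6/7)/64 = pi**6/14.

pi**6/14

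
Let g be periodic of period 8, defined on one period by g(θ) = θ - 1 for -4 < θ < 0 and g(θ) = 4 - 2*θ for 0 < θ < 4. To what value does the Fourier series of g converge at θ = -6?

0

θ = -6 differs from θ = 2 by -1 full period(s), and the series is 8-periodic.
g is continuous at θ = 2 with value 0, so the series converges to 0 there.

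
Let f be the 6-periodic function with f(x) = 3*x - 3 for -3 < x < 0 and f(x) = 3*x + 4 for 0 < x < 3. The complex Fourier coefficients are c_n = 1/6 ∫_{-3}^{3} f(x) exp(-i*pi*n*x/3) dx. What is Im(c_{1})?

-16/pi

Since f is real-valued, Im(c_{1}) = -1/6 ∫_{-3}^{3} f(x) sin(pi*x/3) dx = -b_{1}/2.
Split the integral at the breakpoints.
Integrating by parts (boundary term plus one more integral), an antiderivative of (3*x - 3) sin(pi*x/3) is -9*x*cos(pi*x/3)/pi + 27*sin(pi*x/3)/pi**2 + 9*cos(pi*x/3)/pi; evaluating from -3 to 0: ∫_{-3}^{0} (3*x - 3) sin(pi*x/3) dx = (9/pi) - (-36/pi) = 45/pi.
Integrating by parts (boundary term plus one more integral), an antiderivative of (3*x + 4) sin(pi*x/3) is -9*x*cos(pi*x/3)/pi + 27*sin(pi*x/3)/pi**2 - 12*cos(pi*x/3)/pi; evaluating from 0 to 3: ∫_{0}^{3} (3*x + 4) sin(pi*x/3) dx = (39/pi) - (-12/pi) = 51/pi.
So ∫_{-3}^{3} f(x) sin(pi*x/3) dx = 96/pi.
Hence Im(c_{1}) = (-1/6)·(96/pi) = -16/pi.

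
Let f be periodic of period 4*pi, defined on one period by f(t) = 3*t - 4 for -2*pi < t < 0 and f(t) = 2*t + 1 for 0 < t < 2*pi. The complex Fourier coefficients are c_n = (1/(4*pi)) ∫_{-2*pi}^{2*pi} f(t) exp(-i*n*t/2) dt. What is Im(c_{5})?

Since f is real-valued, Im(c_{5}) = -(1/(4*pi)) ∫_{-2*pi}^{2*pi} f(t) sin(5*t/2) dt = -b_{5}/2.
Split the integral at the breakpoints.
Integrating by parts (boundary term plus one more integral), an antiderivative of (3*t - 4) sin(5*t/2) is -6*t*cos(5*t/2)/5 + 12*sin(5*t/2)/25 + 8*cos(5*t/2)/5; evaluating from -2*pi to 0: ∫_{-2*pi}^{0} (3*t - 4) sin(5*t/2) dt = (8/5) - (-12*pi/5 - 8/5) = 16/5 + 12*pi/5.
Integrating by parts (boundary term plus one more integral), an antiderivative of (2*t + 1) sin(5*t/2) is -4*t*cos(5*t/2)/5 + 8*sin(5*t/2)/25 - 2*cos(5*t/2)/5; evaluating from 0 to 2*pi: ∫_{0}^{2*pi} (2*t + 1) sin(5*t/2) dt = (2/5 + 8*pi/5) - (-2/5) = 4/5 + 8*pi/5.
So ∫_{-2*pi}^{2*pi} f(t) sin(5*t/2) dt = 4 + 4*pi.
Hence Im(c_{5}) = (-1/(4*pi))·(4 + 4*pi) = (-pi - 1)/pi.

(-pi - 1)/pi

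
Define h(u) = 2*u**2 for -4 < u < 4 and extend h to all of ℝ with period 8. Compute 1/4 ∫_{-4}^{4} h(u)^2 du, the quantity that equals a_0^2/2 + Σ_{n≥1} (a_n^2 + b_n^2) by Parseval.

2048/5

1/4 ∫_{-4}^{4} h(u)^2 du = 1/4 · (8192/5) = 2048/5.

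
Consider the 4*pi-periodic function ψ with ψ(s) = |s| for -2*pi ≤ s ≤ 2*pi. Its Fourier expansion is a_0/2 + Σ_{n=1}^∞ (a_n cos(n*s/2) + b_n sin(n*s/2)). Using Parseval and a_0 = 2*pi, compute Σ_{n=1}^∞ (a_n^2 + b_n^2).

Parseval: a_0^2/2 + Σ_{n≥1} (a_n^2+b_n^2) = (1/(2*pi)) ∫_{-2*pi}^{2*pi} ψ(s)^2 ds = 8*pi**2/3.
Subtract a_0^2/2 = 2*pi**2: Σ (a_n^2+b_n^2) = 2*pi**2/3.

2*pi**2/3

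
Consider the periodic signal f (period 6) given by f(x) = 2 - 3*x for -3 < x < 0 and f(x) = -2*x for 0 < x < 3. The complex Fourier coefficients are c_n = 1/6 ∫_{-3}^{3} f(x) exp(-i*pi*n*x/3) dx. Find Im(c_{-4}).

Since f is real-valued, Im(c_{-4}) = -1/6 ∫_{-3}^{3} f(x) sin(-4*pi*x/3) dx = b_{4}/2.
Split the integral at the breakpoints.
Integrating by parts (boundary term plus one more integral), an antiderivative of (2 - 3*x) sin(-4*pi*x/3) is -9*x*cos(4*pi*x/3)/(4*pi) + 27*sin(4*pi*x/3)/(16*pi**2) + 3*cos(4*pi*x/3)/(2*pi); evaluating from -3 to 0: ∫_{-3}^{0} (2 - 3*x) sin(-4*pi*x/3) dx = (3/(2*pi)) - (33/(4*pi)) = -27/(4*pi).
Integrating by parts (boundary term plus one more integral), an antiderivative of (-2*x) sin(-4*pi*x/3) is -3*x*cos(4*pi*x/3)/(2*pi) + 9*sin(4*pi*x/3)/(8*pi**2); evaluating from 0 to 3: ∫_{0}^{3} (-2*x) sin(-4*pi*x/3) dx = (-9/(2*pi)) - (0) = -9/(2*pi).
So ∫_{-3}^{3} f(x) sin(-4*pi*x/3) dx = -45/(4*pi).
Hence Im(c_{-4}) = (-1/6)·(-45/(4*pi)) = 15/(8*pi).

15/(8*pi)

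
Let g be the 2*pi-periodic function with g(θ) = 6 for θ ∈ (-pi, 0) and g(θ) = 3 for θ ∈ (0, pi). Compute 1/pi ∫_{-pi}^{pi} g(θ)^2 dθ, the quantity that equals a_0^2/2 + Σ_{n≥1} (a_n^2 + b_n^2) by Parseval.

45

1/pi ∫_{-pi}^{pi} g(θ)^2 dθ = 1/pi · (45*pi) = 45.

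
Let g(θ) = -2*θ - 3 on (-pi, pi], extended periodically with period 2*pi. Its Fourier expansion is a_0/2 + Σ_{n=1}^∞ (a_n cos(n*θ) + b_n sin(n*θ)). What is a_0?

a_0 = 1/pi ∫_{-pi}^{pi} g(θ) dθ = 1/pi · (-6*pi) = -6.

-6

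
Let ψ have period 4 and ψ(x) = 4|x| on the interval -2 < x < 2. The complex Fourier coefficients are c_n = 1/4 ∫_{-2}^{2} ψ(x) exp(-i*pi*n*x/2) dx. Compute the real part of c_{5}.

-16/(25*pi**2)

Since ψ is real-valued, Re(c_{5}) = 1/4 ∫_{-2}^{2} ψ(x) cos(5*pi*x/2) dx = a_{5}/2.
ψ is even and cos(5*pi*x/2) is even, so the integrand is even: ∫_{-2}^{2} ψ(x) cos(5*pi*x/2) dx = 2∫_0^{2} ψ(x) cos(5*pi*x/2) dx.
Integrating by parts (boundary term plus one more integral), an antiderivative of (4*x) cos(5*pi*x/2) is 8*x*sin(5*pi*x/2)/(5*pi) + 16*cos(5*pi*x/2)/(25*pi**2); evaluating from 0 to 2: ∫_{0}^{2} (4*x) cos(5*pi*x/2) dx = (-16/(25*pi**2)) - (16/(25*pi**2)) = -32/(25*pi**2).
So ∫_{-2}^{2} ψ(x) cos(5*pi*x/2) dx = -64/(25*pi**2).
Hence Re(c_{5}) = (1/4)·(-64/(25*pi**2)) = -16/(25*pi**2).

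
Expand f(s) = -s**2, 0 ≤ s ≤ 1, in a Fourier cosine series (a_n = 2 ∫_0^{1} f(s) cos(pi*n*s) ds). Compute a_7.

a_7 = 2 ∫_0^{1} (-s**2) cos(7*pi*s) ds.
Integrating by parts twice (tabular method), an antiderivative of (-s**2) cos(7*pi*s) is -s**2*sin(7*pi*s)/(7*pi) - 2*s*cos(7*pi*s)/(49*pi**2) + 2*sin(7*pi*s)/(343*pi**3); evaluating from 0 to 1: ∫_{0}^{1} (-s**2) cos(7*pi*s) ds = (2/(49*pi**2)) - (0) = 2/(49*pi**2).
Hence a_7 = 2·(2/(49*pi**2)) = 4/(49*pi**2).

4/(49*pi**2)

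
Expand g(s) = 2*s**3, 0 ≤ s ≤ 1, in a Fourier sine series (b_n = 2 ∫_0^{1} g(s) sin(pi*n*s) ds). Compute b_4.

b_4 = 2 ∫_0^{1} (2*s**3) sin(4*pi*s) ds.
Integrating by parts three times (tabular method), an antiderivative of (2*s**3) sin(4*pi*s) is -s**3*cos(4*pi*s)/(2*pi) + 3*s**2*sin(4*pi*s)/(8*pi**2) + 3*s*cos(4*pi*s)/(16*pi**3) - 3*sin(4*pi*s)/(64*pi**4); evaluating from 0 to 1: ∫_{0}^{1} (2*s**3) sin(4*pi*s) ds = ((3 - 8*pi**2)/(16*pi**3)) - (0) = (3 - 8*pi**2)/(16*pi**3).
Hence b_4 = 2·((3 - 8*pi**2)/(16*pi**3)) = (3/8 - pi**2)/pi**3.

(3/8 - pi**2)/pi**3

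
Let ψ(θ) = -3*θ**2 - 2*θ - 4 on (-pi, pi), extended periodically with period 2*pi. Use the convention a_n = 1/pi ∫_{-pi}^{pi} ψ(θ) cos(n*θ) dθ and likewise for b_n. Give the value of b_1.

-4

b_1 = 1/pi ∫_{-pi}^{pi} ψ(θ) sin(θ) dθ.
Integrating by parts twice (tabular method), an antiderivative of (-3*θ**2 - 2*θ - 4) sin(θ) is 3*θ**2*cos(θ) - 6*θ*sin(θ) + 2*θ*cos(θ) - 2*sin(θ) - 2*cos(θ); evaluating from -pi to pi: ∫_{-pi}^{pi} (-3*θ**2 - 2*θ - 4) sin(θ) dθ = (-3*pi**2 - 2*pi + 2) - (-3*pi**2 + 2 + 2*pi) = -4*pi.
Hence b_1 = (1/pi)·(-4*pi) = -4.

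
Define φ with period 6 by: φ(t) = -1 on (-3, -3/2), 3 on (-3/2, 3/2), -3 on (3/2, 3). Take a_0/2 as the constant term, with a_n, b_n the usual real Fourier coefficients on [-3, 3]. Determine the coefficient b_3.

-2/(3*pi)

b_3 = 1/3 ∫_{-3}^{3} φ(t) sin(pi*t) dt.
Split the integral at the breakpoints.
Directly, an antiderivative of (-1) sin(pi*t) is cos(pi*t)/pi; evaluating from -3 to -3/2: ∫_{-3}^{-3/2} (-1) sin(pi*t) dt = (0) - (-1/pi) = 1/pi.
Directly, an antiderivative of (3) sin(pi*t) is -3*cos(pi*t)/pi; evaluating from -3/2 to 3/2: ∫_{-3/2}^{3/2} (3) sin(pi*t) dt = (0) - (0) = 0.
Directly, an antiderivative of (-3) sin(pi*t) is 3*cos(pi*t)/pi; evaluating from 3/2 to 3: ∫_{3/2}^{3} (-3) sin(pi*t) dt = (-3/pi) - (0) = -3/pi.
Summing the pieces and multiplying by (1/3) gives b_3 = -2/(3*pi).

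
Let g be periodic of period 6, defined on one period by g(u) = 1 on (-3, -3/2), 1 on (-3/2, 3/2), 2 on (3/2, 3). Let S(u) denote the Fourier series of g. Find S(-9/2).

3/2

u = -9/2 differs from u = 3/2 by -1 full period(s), and the series is 6-periodic.
At u = 3/2 the one-sided limits are g(3/2^-) = 1 and g(3/2^+) = 2.
By Dirichlet's theorem the series converges to their average, [(1) + (2)]/2 = 3/2.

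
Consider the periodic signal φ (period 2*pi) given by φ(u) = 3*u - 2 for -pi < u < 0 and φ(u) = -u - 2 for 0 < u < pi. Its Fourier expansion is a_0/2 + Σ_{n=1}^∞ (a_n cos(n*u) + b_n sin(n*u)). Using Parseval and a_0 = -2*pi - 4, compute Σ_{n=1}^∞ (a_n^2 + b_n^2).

4*pi**2/3

Parseval: a_0^2/2 + Σ_{n≥1} (a_n^2+b_n^2) = 1/pi ∫_{-pi}^{pi} φ(u)^2 du = 8 + 8*pi + 10*pi**2/3.
Subtract a_0^2/2 = 2*(2 + pi)**2: Σ (a_n^2+b_n^2) = 4*pi**2/3.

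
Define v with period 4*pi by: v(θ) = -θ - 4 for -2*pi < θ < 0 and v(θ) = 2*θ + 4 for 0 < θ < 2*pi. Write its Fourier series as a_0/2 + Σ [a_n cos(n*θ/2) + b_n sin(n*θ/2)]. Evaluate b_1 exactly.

2 + 16/pi

b_1 = (1/(2*pi)) ∫_{-2*pi}^{2*pi} v(θ) sin(θ/2) dθ.
Split the integral at the breakpoints.
Integrating by parts (boundary term plus one more integral), an antiderivative of (-θ - 4) sin(θ/2) is 2*θ*cos(θ/2) - 4*sin(θ/2) + 8*cos(θ/2); evaluating from -2*pi to 0: ∫_{-2*pi}^{0} (-θ - 4) sin(θ/2) dθ = (8) - (-8 + 4*pi) = 16 - 4*pi.
Integrating by parts (boundary term plus one more integral), an antiderivative of (2*θ + 4) sin(θ/2) is -4*θ*cos(θ/2) + 8*sin(θ/2) - 8*cos(θ/2); evaluating from 0 to 2*pi: ∫_{0}^{2*pi} (2*θ + 4) sin(θ/2) dθ = (8 + 8*pi) - (-8) = 16 + 8*pi.
Summing the pieces and multiplying by (1/(2*pi)) gives b_1 = 2 + 16/pi.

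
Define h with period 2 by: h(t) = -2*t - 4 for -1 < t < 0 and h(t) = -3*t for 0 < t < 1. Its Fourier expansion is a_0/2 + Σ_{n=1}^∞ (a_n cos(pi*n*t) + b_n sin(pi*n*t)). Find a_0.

-9/2

a_0 = ∫_{-1}^{1} h(t) dt = -9/2.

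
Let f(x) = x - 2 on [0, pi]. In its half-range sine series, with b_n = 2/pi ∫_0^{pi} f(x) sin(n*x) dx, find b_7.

b_7 = 2/pi ∫_0^{pi} (x - 2) sin(7*x) dx.
Integrating by parts (boundary term plus one more integral), an antiderivative of (x - 2) sin(7*x) is -x*cos(7*x)/7 + sin(7*x)/49 + 2*cos(7*x)/7; evaluating from 0 to pi: ∫_{0}^{pi} (x - 2) sin(7*x) dx = (-2/7 + pi/7) - (2/7) = -4/7 + pi/7.
Hence b_7 = (2/pi)·(-4/7 + pi/7) = 2*(-4 + pi)/(7*pi).

2*(-4 + pi)/(7*pi)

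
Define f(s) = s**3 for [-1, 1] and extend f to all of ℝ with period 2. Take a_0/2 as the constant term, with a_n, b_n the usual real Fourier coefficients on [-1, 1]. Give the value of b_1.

-12/pi**3 + 2/pi

b_1 = ∫_{-1}^{1} f(s) sin(pi*s) ds.
f is odd and sin(pi*s) is odd, so the integrand is even and b_1 = 2 ∫_0^{1} f(s) sin(pi*s) ds.
Integrating by parts three times (tabular method), an antiderivative of (s**3) sin(pi*s) is -s**3*cos(pi*s)/pi + 3*s**2*sin(pi*s)/pi**2 + 6*s*cos(pi*s)/pi**3 - 6*sin(pi*s)/pi**4; evaluating from 0 to 1: ∫_{0}^{1} (s**3) sin(pi*s) ds = ((-6 + pi**2)/pi**3) - (0) = (-6 + pi**2)/pi**3.
Hence b_1 = 2·((-6 + pi**2)/pi**3) = -12/pi**3 + 2/pi.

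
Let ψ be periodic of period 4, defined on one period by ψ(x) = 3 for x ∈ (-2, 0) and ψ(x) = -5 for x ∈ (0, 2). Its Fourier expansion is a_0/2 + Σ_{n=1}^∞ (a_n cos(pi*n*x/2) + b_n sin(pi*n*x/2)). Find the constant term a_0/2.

a_0 = 1/2 ∫_{-2}^{2} ψ(x) dx = 1/2 · (-4) = -2.
So the constant term a_0/2 = -1.

-1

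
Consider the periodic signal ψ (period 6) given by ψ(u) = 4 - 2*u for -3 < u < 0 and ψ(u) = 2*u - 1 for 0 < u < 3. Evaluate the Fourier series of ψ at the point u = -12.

u = -12 differs from u = 0 by -2 full period(s), and the series is 6-periodic.
At u = 0 the one-sided limits are ψ(0^-) = 4 and ψ(0^+) = -1.
By Dirichlet's theorem the series converges to their average, [(4) + (-1)]/2 = 3/2.

3/2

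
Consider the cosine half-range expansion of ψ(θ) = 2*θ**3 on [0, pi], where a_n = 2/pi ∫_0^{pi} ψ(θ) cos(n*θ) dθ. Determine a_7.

12*(4 - 49*pi**2)/(2401*pi)

a_7 = 2/pi ∫_0^{pi} (2*θ**3) cos(7*θ) dθ.
Integrating by parts three times (tabular method), an antiderivative of (2*θ**3) cos(7*θ) is 2*θ**3*sin(7*θ)/7 + 6*θ**2*cos(7*θ)/49 - 12*θ*sin(7*θ)/343 - 12*cos(7*θ)/2401; evaluating from 0 to pi: ∫_{0}^{pi} (2*θ**3) cos(7*θ) dθ = (12/2401 - 6*pi**2/49) - (-12/2401) = 24/2401 - 6*pi**2/49.
Hence a_7 = (2/pi)·(24/2401 - 6*pi**2/49) = 12*(4 - 49*pi**2)/(2401*pi).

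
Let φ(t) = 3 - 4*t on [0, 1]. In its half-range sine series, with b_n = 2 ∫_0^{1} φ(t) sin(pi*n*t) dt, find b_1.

b_1 = 2 ∫_0^{1} (3 - 4*t) sin(pi*t) dt.
Integrating by parts (boundary term plus one more integral), an antiderivative of (3 - 4*t) sin(pi*t) is 4*t*cos(pi*t)/pi - 4*sin(pi*t)/pi**2 - 3*cos(pi*t)/pi; evaluating from 0 to 1: ∫_{0}^{1} (3 - 4*t) sin(pi*t) dt = (-1/pi) - (-3/pi) = 2/pi.
Hence b_1 = 2·(2/pi) = 4/pi.

4/pi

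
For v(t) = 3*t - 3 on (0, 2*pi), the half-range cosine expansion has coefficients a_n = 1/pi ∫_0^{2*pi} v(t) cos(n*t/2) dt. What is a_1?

-24/pi

a_1 = 1/pi ∫_0^{2*pi} (3*t - 3) cos(t/2) dt.
Integrating by parts (boundary term plus one more integral), an antiderivative of (3*t - 3) cos(t/2) is 6*t*sin(t/2) - 6*sin(t/2) + 12*cos(t/2); evaluating from 0 to 2*pi: ∫_{0}^{2*pi} (3*t - 3) cos(t/2) dt = (-12) - (12) = -24.
Hence a_1 = (1/pi)·(-24) = -24/pi.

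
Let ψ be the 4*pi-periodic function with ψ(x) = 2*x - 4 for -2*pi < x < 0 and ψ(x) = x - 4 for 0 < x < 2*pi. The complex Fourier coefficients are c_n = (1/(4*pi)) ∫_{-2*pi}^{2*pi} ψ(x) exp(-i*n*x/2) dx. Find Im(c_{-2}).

Since ψ is real-valued, Im(c_{-2}) = -(1/(4*pi)) ∫_{-2*pi}^{2*pi} ψ(x) sin(-x) dx = b_{2}/2.
Split the integral at the breakpoints.
Integrating by parts (boundary term plus one more integral), an antiderivative of (2*x - 4) sin(-x) is 2*x*cos(x) - 2*sin(x) - 4*cos(x); evaluating from -2*pi to 0: ∫_{-2*pi}^{0} (2*x - 4) sin(-x) dx = (-4) - (-4*pi - 4) = 4*pi.
Integrating by parts (boundary term plus one more integral), an antiderivative of (x - 4) sin(-x) is x*cos(x) - sin(x) - 4*cos(x); evaluating from 0 to 2*pi: ∫_{0}^{2*pi} (x - 4) sin(-x) dx = (-4 + 2*pi) - (-4) = 2*pi.
So ∫_{-2*pi}^{2*pi} ψ(x) sin(-x) dx = 6*pi.
Hence Im(c_{-2}) = (-1/(4*pi))·(6*pi) = -3/2.

-3/2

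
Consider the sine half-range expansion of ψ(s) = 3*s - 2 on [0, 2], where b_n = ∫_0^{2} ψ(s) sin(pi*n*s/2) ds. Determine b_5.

4/(5*pi)

b_5 = ∫_0^{2} (3*s - 2) sin(5*pi*s/2) ds.
Integrating by parts (boundary term plus one more integral), an antiderivative of (3*s - 2) sin(5*pi*s/2) is -6*s*cos(5*pi*s/2)/(5*pi) + 12*sin(5*pi*s/2)/(25*pi**2) + 4*cos(5*pi*s/2)/(5*pi); evaluating from 0 to 2: ∫_{0}^{2} (3*s - 2) sin(5*pi*s/2) ds = (8/(5*pi)) - (4/(5*pi)) = 4/(5*pi).
Hence b_5 = 4/(5*pi).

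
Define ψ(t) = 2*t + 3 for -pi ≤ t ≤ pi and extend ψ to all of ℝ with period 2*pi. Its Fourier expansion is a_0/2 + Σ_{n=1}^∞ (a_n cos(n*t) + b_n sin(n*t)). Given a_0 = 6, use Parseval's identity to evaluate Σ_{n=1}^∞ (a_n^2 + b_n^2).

Parseval: a_0^2/2 + Σ_{n≥1} (a_n^2+b_n^2) = 1/pi ∫_{-pi}^{pi} ψ(t)^2 dt = 18 + 8*pi**2/3.
Subtract a_0^2/2 = 18: Σ (a_n^2+b_n^2) = 8*pi**2/3.

8*pi**2/3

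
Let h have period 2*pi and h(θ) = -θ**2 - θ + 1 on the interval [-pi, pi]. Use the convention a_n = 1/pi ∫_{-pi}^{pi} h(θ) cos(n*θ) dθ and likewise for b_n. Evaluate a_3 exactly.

4/9

a_3 = 1/pi ∫_{-pi}^{pi} h(θ) cos(3*θ) dθ.
Integrating by parts twice (tabular method), an antiderivative of (-θ**2 - θ + 1) cos(3*θ) is -θ**2*sin(3*θ)/3 - θ*sin(3*θ)/3 - 2*θ*cos(3*θ)/9 + 11*sin(3*θ)/27 - cos(3*θ)/9; evaluating from -pi to pi: ∫_{-pi}^{pi} (-θ**2 - θ + 1) cos(3*θ) dθ = (1/9 + 2*pi/9) - (1/9 - 2*pi/9) = 4*pi/9.
Hence a_3 = (1/pi)·(4*pi/9) = 4/9.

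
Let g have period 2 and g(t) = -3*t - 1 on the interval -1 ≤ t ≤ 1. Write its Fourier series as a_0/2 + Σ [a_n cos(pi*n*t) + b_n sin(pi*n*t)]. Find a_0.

a_0 = ∫_{-1}^{1} g(t) dt = -2.

-2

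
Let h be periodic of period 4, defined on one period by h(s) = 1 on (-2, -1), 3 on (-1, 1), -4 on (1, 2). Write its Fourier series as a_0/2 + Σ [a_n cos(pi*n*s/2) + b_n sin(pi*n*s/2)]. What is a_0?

3/2

a_0 = 1/2 ∫_{-2}^{2} h(s) ds = 1/2 · (3) = 3/2.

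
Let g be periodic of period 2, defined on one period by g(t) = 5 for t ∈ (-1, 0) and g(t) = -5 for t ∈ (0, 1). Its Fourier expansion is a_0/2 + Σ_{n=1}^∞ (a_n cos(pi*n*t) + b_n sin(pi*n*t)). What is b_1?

-20/pi

b_1 = ∫_{-1}^{1} g(t) sin(pi*t) dt.
g is odd and sin(pi*t) is odd, so the integrand is even and b_1 = 2 ∫_0^{1} g(t) sin(pi*t) dt.
Directly, an antiderivative of (-5) sin(pi*t) is 5*cos(pi*t)/pi; evaluating from 0 to 1: ∫_{0}^{1} (-5) sin(pi*t) dt = (-5/pi) - (5/pi) = -10/pi.
Hence b_1 = 2·(-10/pi) = -20/pi.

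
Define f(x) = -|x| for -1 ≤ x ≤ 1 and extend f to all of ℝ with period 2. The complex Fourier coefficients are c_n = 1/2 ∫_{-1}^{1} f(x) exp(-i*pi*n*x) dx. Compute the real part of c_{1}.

Since f is real-valued, Re(c_{1}) = 1/2 ∫_{-1}^{1} f(x) cos(pi*x) dx = a_{1}/2.
f is even and cos(pi*x) is even, so the integrand is even: ∫_{-1}^{1} f(x) cos(pi*x) dx = 2∫_0^{1} f(x) cos(pi*x) dx.
Integrating by parts (boundary term plus one more integral), an antiderivative of (-x) cos(pi*x) is -x*sin(pi*x)/pi - cos(pi*x)/pi**2; evaluating from 0 to 1: ∫_{0}^{1} (-x) cos(pi*x) dx = (pi**(-2)) - (-1/pi**2) = 2/pi**2.
So ∫_{-1}^{1} f(x) cos(pi*x) dx = 4/pi**2.
Hence Re(c_{1}) = (1/2)·(4/pi**2) = 2/pi**2.

2/pi**2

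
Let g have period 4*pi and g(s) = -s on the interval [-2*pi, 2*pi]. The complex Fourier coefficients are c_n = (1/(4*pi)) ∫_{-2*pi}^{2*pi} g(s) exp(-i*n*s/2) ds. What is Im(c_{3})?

2/3

Since g is real-valued, Im(c_{3}) = -(1/(4*pi)) ∫_{-2*pi}^{2*pi} g(s) sin(3*s/2) ds = -b_{3}/2.
g is odd and sin(3*s/2) is odd, so the integrand is even: ∫_{-2*pi}^{2*pi} g(s) sin(3*s/2) ds = 2∫_0^{2*pi} g(s) sin(3*s/2) ds.
Integrating by parts (boundary term plus one more integral), an antiderivative of (-s) sin(3*s/2) is 2*s*cos(3*s/2)/3 - 4*sin(3*s/2)/9; evaluating from 0 to 2*pi: ∫_{0}^{2*pi} (-s) sin(3*s/2) ds = (-4*pi/3) - (0) = -4*pi/3.
So ∫_{-2*pi}^{2*pi} g(s) sin(3*s/2) ds = -8*pi/3.
Hence Im(c_{3}) = (-1/(4*pi))·(-8*pi/3) = 2/3.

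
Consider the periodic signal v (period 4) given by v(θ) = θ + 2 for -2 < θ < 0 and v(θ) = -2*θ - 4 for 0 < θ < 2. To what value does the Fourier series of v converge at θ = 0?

-1

At θ = 0 the one-sided limits are v(0^-) = 2 and v(0^+) = -4.
By Dirichlet's theorem the series converges to their average, [(2) + (-4)]/2 = -1.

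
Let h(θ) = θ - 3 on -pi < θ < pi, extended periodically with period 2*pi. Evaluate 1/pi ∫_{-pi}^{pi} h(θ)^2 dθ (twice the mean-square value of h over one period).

1/pi ∫_{-pi}^{pi} h(θ)^2 dθ = 1/pi · (2*pi*(pi**2 + 27)/3) = 2*pi**2/3 + 18.

2*pi**2/3 + 18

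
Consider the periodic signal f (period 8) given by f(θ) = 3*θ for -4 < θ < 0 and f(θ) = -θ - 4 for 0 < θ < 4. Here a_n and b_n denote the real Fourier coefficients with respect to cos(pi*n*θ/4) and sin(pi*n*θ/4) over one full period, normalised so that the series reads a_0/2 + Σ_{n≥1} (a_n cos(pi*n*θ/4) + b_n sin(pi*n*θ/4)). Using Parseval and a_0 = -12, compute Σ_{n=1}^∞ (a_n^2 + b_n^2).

40/3

Parseval: a_0^2/2 + Σ_{n≥1} (a_n^2+b_n^2) = 1/4 ∫_{-4}^{4} f(θ)^2 dθ = 256/3.
Subtract a_0^2/2 = 72: Σ (a_n^2+b_n^2) = 40/3.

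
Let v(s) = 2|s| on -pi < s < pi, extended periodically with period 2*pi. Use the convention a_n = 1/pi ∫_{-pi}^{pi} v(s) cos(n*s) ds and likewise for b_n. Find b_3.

0

b_3 = 1/pi ∫_{-pi}^{pi} v(s) sin(3*s) ds.
v is even and sin(3*s) is odd, so the integrand is odd over a symmetric interval and the integral vanishes.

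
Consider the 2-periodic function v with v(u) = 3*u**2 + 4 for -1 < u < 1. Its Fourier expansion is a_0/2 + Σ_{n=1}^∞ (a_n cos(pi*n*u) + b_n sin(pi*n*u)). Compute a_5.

-12/(25*pi**2)

a_5 = ∫_{-1}^{1} v(u) cos(5*pi*u) du.
v is even and cos(5*pi*u) is even, so the integrand is even and a_5 = 2 ∫_0^{1} v(u) cos(5*pi*u) du.
Integrating by parts twice (tabular method), an antiderivative of (3*u**2 + 4) cos(5*pi*u) is 3*u**2*sin(5*pi*u)/(5*pi) + 6*u*cos(5*pi*u)/(25*pi**2) - 6*sin(5*pi*u)/(125*pi**3) + 4*sin(5*pi*u)/(5*pi); evaluating from 0 to 1: ∫_{0}^{1} (3*u**2 + 4) cos(5*pi*u) du = (-6/(25*pi**2)) - (0) = -6/(25*pi**2).
Hence a_5 = 2·(-6/(25*pi**2)) = -12/(25*pi**2).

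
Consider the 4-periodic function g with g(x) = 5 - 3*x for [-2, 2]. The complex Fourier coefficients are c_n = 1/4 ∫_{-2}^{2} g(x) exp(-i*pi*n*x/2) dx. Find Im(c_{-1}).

Since g is real-valued, Im(c_{-1}) = -1/4 ∫_{-2}^{2} g(x) sin(-pi*x/2) dx = b_{1}/2.
Integrating by parts (boundary term plus one more integral), an antiderivative of (5 - 3*x) sin(-pi*x/2) is -6*x*cos(pi*x/2)/pi + 12*sin(pi*x/2)/pi**2 + 10*cos(pi*x/2)/pi; evaluating from -2 to 2: ∫_{-2}^{2} (5 - 3*x) sin(-pi*x/2) dx = (2/pi) - (-22/pi) = 24/pi.
Hence Im(c_{-1}) = (-1/4)·(24/pi) = -6/pi.

-6/pi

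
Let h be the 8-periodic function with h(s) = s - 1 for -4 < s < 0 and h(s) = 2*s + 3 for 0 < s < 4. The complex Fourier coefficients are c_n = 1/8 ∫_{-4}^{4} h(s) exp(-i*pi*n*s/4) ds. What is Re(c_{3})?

-4/(9*pi**2)

Since h is real-valued, Re(c_{3}) = 1/8 ∫_{-4}^{4} h(s) cos(3*pi*s/4) ds = a_{3}/2.
Split the integral at the breakpoints.
Integrating by parts (boundary term plus one more integral), an antiderivative of (s - 1) cos(3*pi*s/4) is 4*s*sin(3*pi*s/4)/(3*pi) - 4*sin(3*pi*s/4)/(3*pi) + 16*cos(3*pi*s/4)/(9*pi**2); evaluating from -4 to 0: ∫_{-4}^{0} (s - 1) cos(3*pi*s/4) ds = (16/(9*pi**2)) - (-16/(9*pi**2)) = 32/(9*pi**2).
Integrating by parts (boundary term plus one more integral), an antiderivative of (2*s + 3) cos(3*pi*s/4) is 8*s*sin(3*pi*s/4)/(3*pi) + 4*sin(3*pi*s/4)/pi + 32*cos(3*pi*s/4)/(9*pi**2); evaluating from 0 to 4: ∫_{0}^{4} (2*s + 3) cos(3*pi*s/4) ds = (-32/(9*pi**2)) - (32/(9*pi**2)) = -64/(9*pi**2).
So ∫_{-4}^{4} h(s) cos(3*pi*s/4) ds = -32/(9*pi**2).
Hence Re(c_{3}) = (1/8)·(-32/(9*pi**2)) = -4/(9*pi**2).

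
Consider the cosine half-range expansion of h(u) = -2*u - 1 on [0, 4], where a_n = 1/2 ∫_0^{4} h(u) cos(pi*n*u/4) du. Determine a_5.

32/(25*pi**2)

a_5 = 1/2 ∫_0^{4} (-2*u - 1) cos(5*pi*u/4) du.
Integrating by parts (boundary term plus one more integral), an antiderivative of (-2*u - 1) cos(5*pi*u/4) is -8*u*sin(5*pi*u/4)/(5*pi) - 4*sin(5*pi*u/4)/(5*pi) - 32*cos(5*pi*u/4)/(25*pi**2); evaluating from 0 to 4: ∫_{0}^{4} (-2*u - 1) cos(5*pi*u/4) du = (32/(25*pi**2)) - (-32/(25*pi**2)) = 64/(25*pi**2).
Hence a_5 = (1/2)·(64/(25*pi**2)) = 32/(25*pi**2).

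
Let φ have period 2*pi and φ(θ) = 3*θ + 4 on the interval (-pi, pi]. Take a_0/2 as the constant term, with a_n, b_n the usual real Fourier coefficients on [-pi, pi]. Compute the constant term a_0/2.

a_0 = 1/pi ∫_{-pi}^{pi} φ(θ) dθ = 1/pi · (8*pi) = 8.
So the constant term a_0/2 = 4.

4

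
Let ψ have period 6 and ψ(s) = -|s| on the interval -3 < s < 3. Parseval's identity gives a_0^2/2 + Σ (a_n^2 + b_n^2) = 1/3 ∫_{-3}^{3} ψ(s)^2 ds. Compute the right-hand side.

6

1/3 ∫_{-3}^{3} ψ(s)^2 ds = 1/3 · (18) = 6.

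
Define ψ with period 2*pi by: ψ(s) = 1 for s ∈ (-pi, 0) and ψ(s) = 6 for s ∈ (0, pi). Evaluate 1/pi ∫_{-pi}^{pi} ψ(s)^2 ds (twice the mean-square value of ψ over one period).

1/pi ∫_{-pi}^{pi} ψ(s)^2 ds = 1/pi · (37*pi) = 37.

37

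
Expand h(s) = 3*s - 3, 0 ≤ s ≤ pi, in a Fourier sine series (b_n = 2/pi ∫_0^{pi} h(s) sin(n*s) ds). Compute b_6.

-1

b_6 = 2/pi ∫_0^{pi} (3*s - 3) sin(6*s) ds.
Integrating by parts (boundary term plus one more integral), an antiderivative of (3*s - 3) sin(6*s) is -s*cos(6*s)/2 + sin(6*s)/12 + cos(6*s)/2; evaluating from 0 to pi: ∫_{0}^{pi} (3*s - 3) sin(6*s) ds = (1/2 - pi/2) - (1/2) = -pi/2.
Hence b_6 = (2/pi)·(-pi/2) = -1.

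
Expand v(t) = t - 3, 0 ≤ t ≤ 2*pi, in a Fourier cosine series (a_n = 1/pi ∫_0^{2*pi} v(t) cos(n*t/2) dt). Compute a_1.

-8/pi

a_1 = 1/pi ∫_0^{2*pi} (t - 3) cos(t/2) dt.
Integrating by parts (boundary term plus one more integral), an antiderivative of (t - 3) cos(t/2) is 2*t*sin(t/2) - 6*sin(t/2) + 4*cos(t/2); evaluating from 0 to 2*pi: ∫_{0}^{2*pi} (t - 3) cos(t/2) dt = (-4) - (4) = -8.
Hence a_1 = (1/pi)·(-8) = -8/pi.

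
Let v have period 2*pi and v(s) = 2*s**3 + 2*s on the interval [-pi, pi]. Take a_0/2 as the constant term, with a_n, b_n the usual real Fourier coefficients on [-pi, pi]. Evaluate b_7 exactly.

b_7 = 1/pi ∫_{-pi}^{pi} v(s) sin(7*s) ds.
v is odd and sin(7*s) is odd, so the integrand is even and b_7 = 2/pi ∫_0^{pi} v(s) sin(7*s) ds.
Integrating by parts three times (tabular method), an antiderivative of (2*s**3 + 2*s) sin(7*s) is -2*s**3*cos(7*s)/7 + 6*s**2*sin(7*s)/49 - 86*s*cos(7*s)/343 + 86*sin(7*s)/2401; evaluating from 0 to pi: ∫_{0}^{pi} (2*s**3 + 2*s) sin(7*s) ds = (2*pi*(43 + 49*pi**2)/343) - (0) = 2*pi*(43 + 49*pi**2)/343.
Hence b_7 = (2/pi)·(2*pi*(43 + 49*pi**2)/343) = 172/343 + 4*pi**2/7.

172/343 + 4*pi**2/7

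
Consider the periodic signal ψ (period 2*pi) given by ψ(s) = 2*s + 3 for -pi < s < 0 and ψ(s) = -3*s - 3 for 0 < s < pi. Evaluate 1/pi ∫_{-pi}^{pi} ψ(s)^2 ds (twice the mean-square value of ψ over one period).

3*pi + 18 + 13*pi**2/3

1/pi ∫_{-pi}^{pi} ψ(s)^2 ds = 1/pi · (pi*(9*pi + 54 + 13*pi**2)/3) = 3*pi + 18 + 13*pi**2/3.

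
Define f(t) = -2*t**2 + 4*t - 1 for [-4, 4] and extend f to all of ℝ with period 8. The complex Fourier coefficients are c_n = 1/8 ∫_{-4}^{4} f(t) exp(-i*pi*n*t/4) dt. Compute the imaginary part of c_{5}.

-16/(5*pi)

Since f is real-valued, Im(c_{5}) = -1/8 ∫_{-4}^{4} f(t) sin(5*pi*t/4) dt = -b_{5}/2.
Integrating by parts twice (tabular method), an antiderivative of (-2*t**2 + 4*t - 1) sin(5*pi*t/4) is 8*t**2*cos(5*pi*t/4)/(5*pi) - 64*t*sin(5*pi*t/4)/(25*pi**2) - 16*t*cos(5*pi*t/4)/(5*pi) + 64*sin(5*pi*t/4)/(25*pi**2) - 256*cos(5*pi*t/4)/(125*pi**3) + 4*cos(5*pi*t/4)/(5*pi); evaluating from -4 to 4: ∫_{-4}^{4} (-2*t**2 + 4*t - 1) sin(5*pi*t/4) dt = (4*(64 - 425*pi**2)/(125*pi**3)) - (4*(64 - 1225*pi**2)/(125*pi**3)) = 128/(5*pi).
Hence Im(c_{5}) = (-1/8)·(128/(5*pi)) = -16/(5*pi).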